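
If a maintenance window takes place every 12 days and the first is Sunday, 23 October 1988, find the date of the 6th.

22 December 1988

The 6th occurrence is 5 intervals after the first: 5 × 12 = 60 days after 23 October 1988.
October has 31 days — 8 days to the end of October leaves 52.
November has 30 days (22 left).
22 days into December → 22 December 1988.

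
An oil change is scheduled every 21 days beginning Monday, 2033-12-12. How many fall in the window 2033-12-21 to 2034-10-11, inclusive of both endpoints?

14

Occurrences land 21·i days after 2033-12-12 for i = 0, 1, 2, …
2033-12-21 is 9 days after the start; 9 ÷ 21 = 0 remainder 9; since the remainder is 9, round up to i = 1. First occurrence in the window: #2 on 2034-01-02 (1×21 = 21 days in).
2034-10-11 is 303 days after the start; 303 ÷ 21 = 14 remainder 9. Last occurrence in the window: #15 on 2034-10-02.
Occurrences #2 through #15: 14 in total.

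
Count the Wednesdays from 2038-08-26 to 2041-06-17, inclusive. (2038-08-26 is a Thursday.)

2038-08-26 is a Thursday; the first Wednesday on or after it is 2038-09-01 (6 days later).
From 2038-09-01 to 2041-06-17: 121 + 365 + 366 + 168 = 1020 days (rest of 2038, 2039, 2040, to 2041-06-17 in 2041).
1020 ÷ 7 = 145 full weeks with remainder 5, so 145 more Wednesdays after the first → 146.

146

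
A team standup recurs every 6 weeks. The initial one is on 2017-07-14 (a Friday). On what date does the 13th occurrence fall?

2018-11-30

The 13th occurrence is 12 intervals after the first: 12 × 42 = 504 days after 2017-07-14.
July has 31 days — 17 days to the end of July leaves 487.
From end of July to end of 2017 is 153 days (334 left).
January has 31 days (303 left).
February has 28 days (275 left).
March has 31 days (244 left).
April has 30 days (214 left).
May has 31 days (183 left).
June has 30 days (153 left).
July has 31 days (122 left).
August has 31 days (91 left).
September has 30 days (61 left).
October has 31 days (30 left).
30 days into November → 2018-11-30.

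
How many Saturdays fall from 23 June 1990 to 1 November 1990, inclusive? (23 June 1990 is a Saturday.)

23 June 1990 is a Saturday; the first Saturday on or after it is 23 June 1990.
From 23 June 1990 to 1 November 1990: 7 + 31 + 31 + 30 + 31 + 1 = 131 days (rest of June, July, August, September, October, November).
131 ÷ 7 = 18 full weeks with remainder 5, so 18 more Saturdays after the first → 19.

19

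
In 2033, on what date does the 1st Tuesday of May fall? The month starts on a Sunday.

May 3, 2033

May 2033 begins on a Sunday, so the first Tuesday is May 3 (2 days later).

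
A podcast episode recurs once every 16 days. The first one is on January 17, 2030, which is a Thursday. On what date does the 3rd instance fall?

February 18, 2030

The 3rd occurrence is 2 intervals after the first: 2 × 16 = 32 days after January 17, 2030.
January has 31 days — 14 days to the end of January leaves 18.
18 days into February → February 18, 2030.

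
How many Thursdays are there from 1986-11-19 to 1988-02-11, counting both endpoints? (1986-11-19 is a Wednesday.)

65

1986-11-19 is a Wednesday; the first Thursday on or after it is 1986-11-20 (1 day later).
From 1986-11-20 to 1988-02-11: 41 + 365 + 42 = 448 days (rest of 1986, 1987, to 1988-02-11 in 1988).
448 ÷ 7 = 64 full weeks with remainder 0, so 64 more Thursdays after the first → 65.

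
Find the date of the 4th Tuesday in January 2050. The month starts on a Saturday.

25 January 2050

January 2050 begins on a Saturday, so the first Tuesday is January 4 (3 days later).
The 4th Tuesday is 3 weeks later: 4 + 21 = 25.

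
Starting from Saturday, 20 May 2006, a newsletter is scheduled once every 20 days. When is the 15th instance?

The 15th occurrence is 14 intervals after the first: 14 × 20 = 280 days after 20 May 2006.
May has 31 days — 11 days to the end of May leaves 269.
June has 30 days (239 left).
July has 31 days (208 left).
August has 31 days (177 left).
September has 30 days (147 left).
October has 31 days (116 left).
November has 30 days (86 left).
December has 31 days (55 left).
January has 31 days (24 left).
24 days into February → 24 February 2007.

24 February 2007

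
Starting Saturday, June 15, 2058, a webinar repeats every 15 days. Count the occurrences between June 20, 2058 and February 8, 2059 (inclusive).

Occurrences land 15·i days after June 15, 2058 for i = 0, 1, 2, …
June 20, 2058 is 5 days after the start; 5 ÷ 15 = 0 remainder 5; since the remainder is 5, round up to i = 1. First occurrence in the window: #2 on June 30, 2058 (1×15 = 15 days in).
February 8, 2059 is 238 days after the start; 238 ÷ 15 = 15 remainder 13. Last occurrence in the window: #16 on January 26, 2059.
Occurrences #2 through #16: 15 in total.

15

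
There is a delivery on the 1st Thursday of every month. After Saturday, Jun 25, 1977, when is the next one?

Jul 7, 1977

Jun 1977 starts on a Wednesday, so its 1st Thursday is Jun 2, 1977 (1 day in).
That is not after Jun 25, 1977, so look at Jul 1977.
Jul 1977 starts on a Friday, so its 1st Thursday is Jul 7, 1977 (6 days in).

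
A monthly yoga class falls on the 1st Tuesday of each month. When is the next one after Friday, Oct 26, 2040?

Nov 6, 2040

Oct 2040 starts on a Monday, so its 1st Tuesday is Oct 2, 2040 (1 day in).
That is not after Oct 26, 2040, so look at Nov 2040.
Nov 2040 starts on a Thursday, so its 1st Tuesday is Nov 6, 2040 (5 days in).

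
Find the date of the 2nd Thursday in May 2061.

May 12, 2061

The first Thursday of May 2061 is May 5.
The 2nd Thursday is 1 weeks later: 5 + 7 = 12.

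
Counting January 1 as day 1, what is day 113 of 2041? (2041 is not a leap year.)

January has 31 days (113 − 31 = 82 remain).
February has 28 days (82 − 28 = 54 remain).
March has 31 days (54 − 31 = 23 remain).
23 into April → April 23.

23 April 2041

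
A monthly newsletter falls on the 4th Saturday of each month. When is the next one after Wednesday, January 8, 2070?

January 2070 starts on a Wednesday; its first Saturday is the 4th, so the 4th Saturday is the 25th — January 25, 2070.
January 25, 2070 is after January 8, 2070, so that is the next one.

January 25, 2070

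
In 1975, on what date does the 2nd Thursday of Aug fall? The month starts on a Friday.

Aug 1975 begins on a Friday, so the first Thursday is Aug 7 (6 days later).
The 2nd Thursday is 1 weeks later: 7 + 7 = 14.

Aug 14, 1975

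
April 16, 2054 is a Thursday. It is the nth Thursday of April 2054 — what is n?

3rd

Day 16 falls in week ⌈16/7⌉ of the month.
Days 1–7 hold the 1st Thursday, 8–14 the 2nd, 15–21 the 3rd, 22–28 the 4th, 29–31 the 5th.
16 is in the range for the 3rd.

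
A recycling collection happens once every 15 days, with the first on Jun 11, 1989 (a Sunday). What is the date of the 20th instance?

Mar 23, 1990

The 20th occurrence is 19 intervals after the first: 19 × 15 = 285 days after Jun 11, 1989.
Jun has 30 days — 19 days to the end of Jun leaves 266.
Jul has 31 days (235 left).
Aug has 31 days (204 left).
Sep has 30 days (174 left).
Oct has 31 days (143 left).
Nov has 30 days (113 left).
Dec has 31 days (82 left).
Jan has 31 days (51 left).
Feb has 28 days (23 left).
23 days into Mar → Mar 23, 1990.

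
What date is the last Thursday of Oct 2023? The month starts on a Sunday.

Oct 2023 begins on a Sunday, so the first Thursday is Oct 5 (4 days later).
Oct 2023 has 31 days. Adding weeks: 5, 12, 19, 26 — the last one ≤ 31 is the 26th.

Oct 26, 2023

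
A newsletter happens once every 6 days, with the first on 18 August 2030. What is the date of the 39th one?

The 39th occurrence is 38 intervals after the first: 38 × 6 = 228 days after 18 August 2030.
August has 31 days — 13 days to the end of August leaves 215.
September has 30 days (185 left).
October has 31 days (154 left).
November has 30 days (124 left).
December has 31 days (93 left).
January has 31 days (62 left).
February has 28 days (34 left).
March has 31 days (3 left).
3 days into April → 3 April 2031.

3 April 2031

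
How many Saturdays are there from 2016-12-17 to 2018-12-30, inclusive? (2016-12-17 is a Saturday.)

2016-12-17 is a Saturday; the first Saturday on or after it is 2016-12-17.
From 2016-12-17 to 2018-12-30: 14 + 365 + 364 = 743 days (rest of 2016, 2017, to 2018-12-30 in 2018).
743 ÷ 7 = 106 full weeks with remainder 1, so 106 more Saturdays after the first → 107.

107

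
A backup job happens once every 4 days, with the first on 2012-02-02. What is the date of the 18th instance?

2012-04-10

The 18th occurrence is 17 intervals after the first: 17 × 4 = 68 days after 2012-02-02.
February has 29 days — 27 days to the end of February leaves 41.
March has 31 days (10 left).
10 days into April → 2012-04-10.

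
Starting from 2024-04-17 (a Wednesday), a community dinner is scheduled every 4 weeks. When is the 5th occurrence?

2024-08-07

The 5th occurrence is 4 intervals after the first: 4 × 28 = 112 days after 2024-04-17.
April has 30 days — 13 days to the end of April leaves 99.
May has 31 days (68 left).
June has 30 days (38 left).
July has 31 days (7 left).
7 days into August → 2024-08-07.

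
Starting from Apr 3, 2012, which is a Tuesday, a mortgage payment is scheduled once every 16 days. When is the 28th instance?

The 28th occurrence is 27 intervals after the first: 27 × 16 = 432 days after Apr 3, 2012.
Apr has 30 days — 27 days to the end of Apr leaves 405.
From end of Apr to end of 2012 is 245 days (160 left).
Jan has 31 days (129 left).
Feb has 28 days (101 left).
Mar has 31 days (70 left).
Apr has 30 days (40 left).
May has 31 days (9 left).
9 days into Jun → Jun 9, 2013.

Jun 9, 2013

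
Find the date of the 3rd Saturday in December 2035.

December 2035 begins on a Saturday, so the first Saturday is December 1.
The 3rd Saturday is 2 weeks later: 1 + 14 = 15.

2035-12-15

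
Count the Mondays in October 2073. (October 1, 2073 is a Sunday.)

October 1, 2073 is a Sunday; the first Monday on or after it is October 2, 2073 (1 day later).
From October 2, 2073 to October 31, 2073 is 31 − 2 = 29 days.
29 ÷ 7 = 4 full weeks with remainder 1, so 4 more Mondays after the first → 5.

5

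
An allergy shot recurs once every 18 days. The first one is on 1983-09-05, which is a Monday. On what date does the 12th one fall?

1984-03-21

The 12th occurrence is 11 intervals after the first: 11 × 18 = 198 days after 1983-09-05.
September has 30 days — 25 days to the end of September leaves 173.
October has 31 days (142 left).
November has 30 days (112 left).
December has 31 days (81 left).
January has 31 days (50 left).
February has 29 days (21 left).
21 days into March → 1984-03-21.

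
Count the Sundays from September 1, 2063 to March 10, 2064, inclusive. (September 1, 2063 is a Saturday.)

28

September 1, 2063 is a Saturday; the first Sunday on or after it is September 2, 2063 (1 day later).
From September 2, 2063 to March 10, 2064: 28 + 31 + 30 + 31 + 31 + 29 + 10 = 190 days (rest of September, October, November, December, January, February, March).
190 ÷ 7 = 27 full weeks with remainder 1, so 27 more Sundays after the first → 28.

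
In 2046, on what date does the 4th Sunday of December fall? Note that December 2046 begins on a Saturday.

December 2046 begins on a Saturday, so the first Sunday is December 2 (1 day later).
The 4th Sunday is 3 weeks later: 2 + 21 = 23.

23 December 2046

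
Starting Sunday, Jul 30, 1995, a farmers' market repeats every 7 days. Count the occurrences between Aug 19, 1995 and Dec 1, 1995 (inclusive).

15

Occurrences land 7·i days after Jul 30, 1995 for i = 0, 1, 2, …
Aug 19, 1995 is 20 days after the start; 20 ÷ 7 = 2 remainder 6; since the remainder is 6, round up to i = 3. First occurrence in the window: #4 on Aug 20, 1995 (3×7 = 21 days in).
Dec 1, 1995 is 124 days after the start; 124 ÷ 7 = 17 remainder 5. Last occurrence in the window: #18 on Nov 26, 1995.
Occurrences #4 through #18: 15 in total.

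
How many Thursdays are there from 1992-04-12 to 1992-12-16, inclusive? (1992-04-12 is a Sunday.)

1992-04-12 is a Sunday; the first Thursday on or after it is 1992-04-16 (4 days later).
From 1992-04-16 to 1992-12-16: 14 + 31 + 30 + 31 + 31 + 30 + 31 + 30 + 16 = 244 days (rest of April, May, June, July, August, September, October, November, December).
244 ÷ 7 = 34 full weeks with remainder 6, so 34 more Thursdays after the first → 35.

35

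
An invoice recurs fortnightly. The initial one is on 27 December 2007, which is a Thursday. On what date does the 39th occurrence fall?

The 39th occurrence is 38 intervals after the first: 38 × 14 = 532 days after 27 December 2007.
December has 31 days — 4 days to the end of December leaves 528.
2008 has 366 days (162 left).
January has 31 days (131 left).
February has 28 days (103 left).
March has 31 days (72 left).
April has 30 days (42 left).
May has 31 days (11 left).
11 days into June → 11 June 2009.

11 June 2009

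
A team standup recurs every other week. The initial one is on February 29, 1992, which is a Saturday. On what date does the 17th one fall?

October 10, 1992

The 17th occurrence is 16 intervals after the first: 16 × 14 = 224 days after February 29, 1992.
February has 29 days — 0 days to the end of February leaves 224.
March has 31 days (193 left).
April has 30 days (163 left).
May has 31 days (132 left).
June has 30 days (102 left).
July has 31 days (71 left).
August has 31 days (40 left).
September has 30 days (10 left).
10 days into October → October 10, 1992.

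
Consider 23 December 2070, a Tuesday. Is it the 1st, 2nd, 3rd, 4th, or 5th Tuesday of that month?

Day 23 falls in week ⌈23/7⌉ of the month.
Days 1–7 hold the 1st Tuesday, 8–14 the 2nd, 15–21 the 3rd, 22–28 the 4th, 29–31 the 5th.
23 is in the range for the 4th.

4th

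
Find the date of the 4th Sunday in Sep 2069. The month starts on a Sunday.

Sep 2069 begins on a Sunday, so the first Sunday is Sep 1.
The 4th Sunday is 3 weeks later: 1 + 21 = 22.

Sep 22, 2069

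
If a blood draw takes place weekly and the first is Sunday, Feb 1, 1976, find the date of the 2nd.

The 2nd occurrence is 1 interval after the first: 1 × 7 = 7 days after Feb 1, 1976.
7 days later is Feb 8, 1976.

Feb 8, 1976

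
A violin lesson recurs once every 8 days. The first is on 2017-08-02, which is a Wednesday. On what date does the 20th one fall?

The 20th occurrence is 19 intervals after the first: 19 × 8 = 152 days after 2017-08-02.
August has 31 days — 29 days to the end of August leaves 123.
September has 30 days (93 left).
October has 31 days (62 left).
November has 30 days (32 left).
December has 31 days (1 left).
1 day into January → 2018-01-01.

2018-01-01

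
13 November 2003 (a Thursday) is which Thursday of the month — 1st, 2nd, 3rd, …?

Day 13 falls in week ⌈13/7⌉ of the month.
Days 1–7 hold the 1st Thursday, 8–14 the 2nd, 15–21 the 3rd, 22–28 the 4th, 29–31 the 5th.
13 is in the range for the 2nd.

2nd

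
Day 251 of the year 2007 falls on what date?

2007-09-08

January has 31 days (251 − 31 = 220 remain).
February has 28 days (220 − 28 = 192 remain).
March has 31 days (192 − 31 = 161 remain).
April has 30 days (161 − 30 = 131 remain).
May has 31 days (131 − 31 = 100 remain).
June has 30 days (100 − 30 = 70 remain).
July has 31 days (70 − 31 = 39 remain).
August has 31 days (39 − 31 = 8 remain).
8 into September → September 8.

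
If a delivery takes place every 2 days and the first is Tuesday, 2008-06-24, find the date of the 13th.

2008-07-18

The 13th occurrence is 12 intervals after the first: 12 × 2 = 24 days after 2008-06-24.
June has 30 days — 6 days to the end of June leaves 18.
18 days into July → 2008-07-18.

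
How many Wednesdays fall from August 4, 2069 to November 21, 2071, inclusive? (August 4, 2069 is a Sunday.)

August 4, 2069 is a Sunday; the first Wednesday on or after it is August 7, 2069 (3 days later).
From August 7, 2069 to November 21, 2071: 146 + 365 + 325 = 836 days (rest of 2069, 2070, to November 21, 2071 in 2071).
836 ÷ 7 = 119 full weeks with remainder 3, so 119 more Wednesdays after the first → 120.

120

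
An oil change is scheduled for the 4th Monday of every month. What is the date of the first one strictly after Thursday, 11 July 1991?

July 1991 starts on a Monday; its first Monday is the 1st, so the 4th Monday is the 22nd — 22 July 1991.
22 July 1991 is after 11 July 1991, so that is the next one.

22 July 1991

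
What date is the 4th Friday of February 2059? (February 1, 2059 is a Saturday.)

February 28, 2059

February 2059 begins on a Saturday, so the first Friday is February 7 (6 days later).
The 4th Friday is 3 weeks later: 7 + 21 = 28.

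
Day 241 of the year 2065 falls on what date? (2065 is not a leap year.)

2065-08-29

January has 31 days (241 − 31 = 210 remain).
February has 28 days (210 − 28 = 182 remain).
March has 31 days (182 − 31 = 151 remain).
April has 30 days (151 − 30 = 121 remain).
May has 31 days (121 − 31 = 90 remain).
June has 30 days (90 − 30 = 60 remain).
July has 31 days (60 − 31 = 29 remain).
29 into August → August 29.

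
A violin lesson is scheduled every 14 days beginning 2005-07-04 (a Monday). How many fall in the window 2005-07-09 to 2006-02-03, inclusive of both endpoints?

15

Occurrences land 14·i days after 2005-07-04 for i = 0, 1, 2, …
2005-07-09 is 5 days after the start; 5 ÷ 14 = 0 remainder 5; since the remainder is 5, round up to i = 1. First occurrence in the window: #2 on 2005-07-18 (1×14 = 14 days in).
2006-02-03 is 214 days after the start; 214 ÷ 14 = 15 remainder 4. Last occurrence in the window: #16 on 2006-01-30.
Occurrences #2 through #16: 15 in total.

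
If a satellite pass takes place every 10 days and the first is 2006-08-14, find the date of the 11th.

The 11th occurrence is 10 intervals after the first: 10 × 10 = 100 days after 2006-08-14.
August has 31 days — 17 days to the end of August leaves 83.
September has 30 days (53 left).
October has 31 days (22 left).
22 days into November → 2006-11-22.

2006-11-22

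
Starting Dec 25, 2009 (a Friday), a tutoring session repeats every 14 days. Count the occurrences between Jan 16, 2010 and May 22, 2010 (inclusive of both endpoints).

9

Occurrences land 14·i days after Dec 25, 2009 for i = 0, 1, 2, …
Jan 16, 2010 is 22 days after the start; 22 ÷ 14 = 1 remainder 8; since the remainder is 8, round up to i = 2. First occurrence in the window: #3 on Jan 22, 2010 (2×14 = 28 days in).
May 22, 2010 is 148 days after the start; 148 ÷ 14 = 10 remainder 8. Last occurrence in the window: #11 on May 14, 2010.
Occurrences #3 through #11: 9 in total.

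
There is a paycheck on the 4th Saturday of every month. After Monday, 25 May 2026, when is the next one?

May 2026 starts on a Friday; its first Saturday is the 2nd, so the 4th Saturday is the 23rd — 23 May 2026.
That is not after 25 May 2026, so look at June 2026.
June 2026 starts on a Monday; its first Saturday is the 6th, so the 4th Saturday is the 27th — 27 June 2026.

27 June 2026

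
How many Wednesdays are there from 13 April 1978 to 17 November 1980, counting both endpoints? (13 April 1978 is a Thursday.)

13 April 1978 is a Thursday; the first Wednesday on or after it is 19 April 1978 (6 days later).
From 19 April 1978 to 17 November 1980: 256 + 365 + 322 = 943 days (rest of 1978, 1979, to 17 November 1980 in 1980).
943 ÷ 7 = 134 full weeks with remainder 5, so 134 more Wednesdays after the first → 135.

135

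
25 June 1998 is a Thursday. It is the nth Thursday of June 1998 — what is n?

Day 25 falls in week ⌈25/7⌉ of the month.
Days 1–7 hold the 1st Thursday, 8–14 the 2nd, 15–21 the 3rd, 22–28 the 4th, 29–31 the 5th.
25 is in the range for the 4th.

4th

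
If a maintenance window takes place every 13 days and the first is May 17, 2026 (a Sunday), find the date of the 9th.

Aug 29, 2026

The 9th occurrence is 8 intervals after the first: 8 × 13 = 104 days after May 17, 2026.
May has 31 days — 14 days to the end of May leaves 90.
Jun has 30 days (60 left).
Jul has 31 days (29 left).
29 days into Aug → Aug 29, 2026.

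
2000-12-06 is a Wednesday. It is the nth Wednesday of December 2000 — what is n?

Day 6 falls in week ⌈6/7⌉ of the month.
Days 1–7 hold the 1st Wednesday, 8–14 the 2nd, 15–21 the 3rd, 22–28 the 4th, 29–31 the 5th.
6 is in the range for the 1st.

1st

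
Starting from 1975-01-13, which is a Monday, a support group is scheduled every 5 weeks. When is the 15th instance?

1976-05-17

The 15th occurrence is 14 intervals after the first: 14 × 35 = 490 days after 1975-01-13.
January has 31 days — 18 days to the end of January leaves 472.
From end of January to end of 1975 is 334 days (138 left).
January has 31 days (107 left).
February has 29 days (78 left).
March has 31 days (47 left).
April has 30 days (17 left).
17 days into May → 1976-05-17.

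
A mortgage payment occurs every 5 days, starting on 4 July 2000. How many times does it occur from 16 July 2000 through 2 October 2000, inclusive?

Occurrences land 5·i days after 4 July 2000 for i = 0, 1, 2, …
16 July 2000 is 12 days after the start; 12 ÷ 5 = 2 remainder 2; since the remainder is 2, round up to i = 3. First occurrence in the window: #4 on 19 July 2000 (3×5 = 15 days in).
2 October 2000 is 90 days after the start; 90 ÷ 5 = 18 remainder 0. Last occurrence in the window: #19 on 2 October 2000.
Occurrences #4 through #19: 16 in total.

16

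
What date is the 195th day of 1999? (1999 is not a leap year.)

14 July 1999

January has 31 days (195 − 31 = 164 remain).
February has 28 days (164 − 28 = 136 remain).
March has 31 days (136 − 31 = 105 remain).
April has 30 days (105 − 30 = 75 remain).
May has 31 days (75 − 31 = 44 remain).
June has 30 days (44 − 30 = 14 remain).
14 into July → July 14.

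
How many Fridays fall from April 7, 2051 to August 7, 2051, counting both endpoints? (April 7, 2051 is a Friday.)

18

April 7, 2051 is a Friday; the first Friday on or after it is April 7, 2051.
From April 7, 2051 to August 7, 2051: 23 + 31 + 30 + 31 + 7 = 122 days (rest of April, May, June, July, August).
122 ÷ 7 = 17 full weeks with remainder 3, so 17 more Fridays after the first → 18.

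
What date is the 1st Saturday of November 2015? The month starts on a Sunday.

November 7, 2015

November 2015 begins on a Sunday, so the first Saturday is November 7 (6 days later).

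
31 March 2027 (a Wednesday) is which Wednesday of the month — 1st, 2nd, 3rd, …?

Day 31 falls in week ⌈31/7⌉ of the month.
Days 1–7 hold the 1st Wednesday, 8–14 the 2nd, 15–21 the 3rd, 22–28 the 4th, 29–31 the 5th.
31 is in the range for the 5th.

5th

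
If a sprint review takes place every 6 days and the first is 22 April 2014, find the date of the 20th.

14 August 2014

The 20th occurrence is 19 intervals after the first: 19 × 6 = 114 days after 22 April 2014.
April has 30 days — 8 days to the end of April leaves 106.
May has 31 days (75 left).
June has 30 days (45 left).
July has 31 days (14 left).
14 days into August → 14 August 2014.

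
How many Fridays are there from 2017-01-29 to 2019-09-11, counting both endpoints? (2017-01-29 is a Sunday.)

136

2017-01-29 is a Sunday; the first Friday on or after it is 2017-02-03 (5 days later).
From 2017-02-03 to 2019-09-11: 331 + 365 + 254 = 950 days (rest of 2017, 2018, to 2019-09-11 in 2019).
950 ÷ 7 = 135 full weeks with remainder 5, so 135 more Fridays after the first → 136.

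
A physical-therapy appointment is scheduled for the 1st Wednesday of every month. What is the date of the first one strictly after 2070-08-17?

August 2070 starts on a Friday, so its 1st Wednesday is 2070-08-06 (5 days in).
That is not after 2070-08-17, so look at September 2070.
September 2070 starts on a Monday, so its 1st Wednesday is 2070-09-03 (2 days in).

2070-09-03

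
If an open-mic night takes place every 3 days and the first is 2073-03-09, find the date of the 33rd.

The 33rd occurrence is 32 intervals after the first: 32 × 3 = 96 days after 2073-03-09.
March has 31 days — 22 days to the end of March leaves 74.
April has 30 days (44 left).
May has 31 days (13 left).
13 days into June → 2073-06-13.

2073-06-13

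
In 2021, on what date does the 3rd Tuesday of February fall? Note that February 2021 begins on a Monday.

February 16, 2021

February 2021 begins on a Monday, so the first Tuesday is February 2 (1 day later).
The 3rd Tuesday is 2 weeks later: 2 + 14 = 16.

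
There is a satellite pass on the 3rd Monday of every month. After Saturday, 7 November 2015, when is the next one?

16 November 2015

November 2015 starts on a Sunday; its first Monday is the 2nd, so the 3rd Monday is the 16th — 16 November 2015.
16 November 2015 is after 7 November 2015, so that is the next one.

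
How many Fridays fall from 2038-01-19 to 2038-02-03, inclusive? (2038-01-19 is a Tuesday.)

2

2038-01-19 is a Tuesday; the first Friday on or after it is 2038-01-22 (3 days later).
From 2038-01-22 to 2038-02-03: 9 + 3 = 12 days (rest of January, February).
12 ÷ 7 = 1 full weeks with remainder 5, so 1 more Fridays after the first → 2.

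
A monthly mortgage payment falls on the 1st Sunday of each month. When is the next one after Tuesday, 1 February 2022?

February 2022 starts on a Tuesday, so its 1st Sunday is 6 February 2022 (5 days in).
6 February 2022 is after 1 February 2022, so that is the next one.

6 February 2022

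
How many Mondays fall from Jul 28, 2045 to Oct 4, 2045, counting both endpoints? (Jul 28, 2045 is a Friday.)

10

Jul 28, 2045 is a Friday; the first Monday on or after it is Jul 31, 2045 (3 days later).
From Jul 31, 2045 to Oct 4, 2045: 0 + 31 + 30 + 4 = 65 days (rest of Jul, Aug, Sep, Oct).
65 ÷ 7 = 9 full weeks with remainder 2, so 9 more Mondays after the first → 10.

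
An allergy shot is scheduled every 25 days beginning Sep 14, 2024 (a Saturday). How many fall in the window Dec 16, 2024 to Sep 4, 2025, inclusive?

Occurrences land 25·i days after Sep 14, 2024 for i = 0, 1, 2, …
Dec 16, 2024 is 93 days after the start; 93 ÷ 25 = 3 remainder 18; since the remainder is 18, round up to i = 4. First occurrence in the window: #5 on Dec 23, 2024 (4×25 = 100 days in).
Sep 4, 2025 is 355 days after the start; 355 ÷ 25 = 14 remainder 5. Last occurrence in the window: #15 on Aug 30, 2025.
Occurrences #5 through #15: 11 in total.

11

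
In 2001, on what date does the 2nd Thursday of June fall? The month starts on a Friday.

June 14, 2001

June 2001 begins on a Friday, so the first Thursday is June 7 (6 days later).
The 2nd Thursday is 1 weeks later: 7 + 7 = 14.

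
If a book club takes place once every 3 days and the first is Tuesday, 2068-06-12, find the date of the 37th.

The 37th occurrence is 36 intervals after the first: 36 × 3 = 108 days after 2068-06-12.
June has 30 days — 18 days to the end of June leaves 90.
July has 31 days (59 left).
August has 31 days (28 left).
28 days into September → 2068-09-28.

2068-09-28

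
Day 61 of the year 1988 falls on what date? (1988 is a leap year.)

January has 31 days (61 − 31 = 30 remain).
February has 29 days (30 − 29 = 1 remain).
1 into March → March 1.

1 March 1988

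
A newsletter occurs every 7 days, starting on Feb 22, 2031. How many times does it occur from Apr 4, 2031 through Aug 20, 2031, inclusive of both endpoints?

Occurrences land 7·i days after Feb 22, 2031 for i = 0, 1, 2, …
Apr 4, 2031 is 41 days after the start; 41 ÷ 7 = 5 remainder 6; since the remainder is 6, round up to i = 6. First occurrence in the window: #7 on Apr 5, 2031 (6×7 = 42 days in).
Aug 20, 2031 is 179 days after the start; 179 ÷ 7 = 25 remainder 4. Last occurrence in the window: #26 on Aug 16, 2031.
Occurrences #7 through #26: 20 in total.

20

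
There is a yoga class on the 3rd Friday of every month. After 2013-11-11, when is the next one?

2013-11-15

November 2013 starts on a Friday; its first Friday is the 1st, so the 3rd Friday is the 15th — 2013-11-15.
2013-11-15 is after 2013-11-11, so that is the next one.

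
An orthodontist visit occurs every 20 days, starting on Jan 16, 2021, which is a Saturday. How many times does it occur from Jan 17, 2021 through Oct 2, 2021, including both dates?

Occurrences land 20·i days after Jan 16, 2021 for i = 0, 1, 2, …
Jan 17, 2021 is 1 day after the start; 1 ÷ 20 = 0 remainder 1; since the remainder is 1, round up to i = 1. First occurrence in the window: #2 on Feb 5, 2021 (1×20 = 20 days in).
Oct 2, 2021 is 259 days after the start; 259 ÷ 20 = 12 remainder 19. Last occurrence in the window: #13 on Sep 13, 2021.
Occurrences #2 through #13: 12 in total.

12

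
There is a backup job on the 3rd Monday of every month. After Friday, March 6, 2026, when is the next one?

March 2026 starts on a Sunday; its first Monday is the 2nd, so the 3rd Monday is the 16th — March 16, 2026.
March 16, 2026 is after March 6, 2026, so that is the next one.

March 16, 2026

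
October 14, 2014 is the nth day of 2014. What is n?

Days in months before October: 31 + 28 + 31 + 30 + 31 + 30 + 31 + 31 + 30 = 273.
Plus 14 days into October → day 287.

287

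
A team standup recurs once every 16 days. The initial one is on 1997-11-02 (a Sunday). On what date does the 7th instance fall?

The 7th occurrence is 6 intervals after the first: 6 × 16 = 96 days after 1997-11-02.
November has 30 days — 28 days to the end of November leaves 68.
December has 31 days (37 left).
January has 31 days (6 left).
6 days into February → 1998-02-06.

1998-02-06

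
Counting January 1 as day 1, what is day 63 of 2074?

Jan has 31 days (63 − 31 = 32 remain).
Feb has 28 days (32 − 28 = 4 remain).
4 into Mar → Mar 4.

Mar 4, 2074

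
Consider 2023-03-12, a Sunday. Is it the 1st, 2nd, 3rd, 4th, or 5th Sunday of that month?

Day 12 falls in week ⌈12/7⌉ of the month.
Days 1–7 hold the 1st Sunday, 8–14 the 2nd, 15–21 the 3rd, 22–28 the 4th, 29–31 the 5th.
12 is in the range for the 2nd.

2nd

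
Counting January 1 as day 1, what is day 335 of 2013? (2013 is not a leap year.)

January has 31 days (335 − 31 = 304 remain).
February has 28 days (304 − 28 = 276 remain).
March has 31 days (276 − 31 = 245 remain).
April has 30 days (245 − 30 = 215 remain).
May has 31 days (215 − 31 = 184 remain).
June has 30 days (184 − 30 = 154 remain).
July has 31 days (154 − 31 = 123 remain).
August has 31 days (123 − 31 = 92 remain).
September has 30 days (92 − 30 = 62 remain).
October has 31 days (62 − 31 = 31 remain).
November has 30 days (31 − 30 = 1 remain).
1 into December → December 1.

2013-12-01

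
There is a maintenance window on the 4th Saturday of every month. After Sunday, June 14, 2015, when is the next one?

June 27, 2015

June 2015 starts on a Monday; its first Saturday is the 6th, so the 4th Saturday is the 27th — June 27, 2015.
June 27, 2015 is after June 14, 2015, so that is the next one.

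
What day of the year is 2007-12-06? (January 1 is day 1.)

340

Days in months before December: 31 + 28 + 31 + 30 + 31 + 30 + 31 + 31 + 30 + 31 + 30 = 334.
Plus 6 days into December → day 340.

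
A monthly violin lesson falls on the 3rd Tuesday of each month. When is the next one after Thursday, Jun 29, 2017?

Jul 18, 2017

Jun 2017 starts on a Thursday; its first Tuesday is the 6th, so the 3rd Tuesday is the 20th — Jun 20, 2017.
That is not after Jun 29, 2017, so look at Jul 2017.
Jul 2017 starts on a Saturday; its first Tuesday is the 4th, so the 3rd Tuesday is the 18th — Jul 18, 2017.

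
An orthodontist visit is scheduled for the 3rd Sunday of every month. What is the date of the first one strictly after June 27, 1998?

July 19, 1998

June 1998 starts on a Monday; its first Sunday is the 7th, so the 3rd Sunday is the 21st — June 21, 1998.
That is not after June 27, 1998, so look at July 1998.
July 1998 starts on a Wednesday; its first Sunday is the 5th, so the 3rd Sunday is the 19th — July 19, 1998.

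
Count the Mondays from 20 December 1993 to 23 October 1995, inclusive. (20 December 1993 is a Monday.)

20 December 1993 is a Monday; the first Monday on or after it is 20 December 1993.
From 20 December 1993 to 23 October 1995: 11 + 365 + 296 = 672 days (rest of 1993, 1994, to 23 October 1995 in 1995).
672 ÷ 7 = 96 full weeks with remainder 0, so 96 more Mondays after the first → 97.

97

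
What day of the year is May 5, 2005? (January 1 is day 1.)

125

Days in months before May: 31 + 28 + 31 + 30 = 120.
Plus 5 days into May → day 125.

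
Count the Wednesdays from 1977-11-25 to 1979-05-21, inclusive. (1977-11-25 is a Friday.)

1977-11-25 is a Friday; the first Wednesday on or after it is 1977-11-30 (5 days later).
From 1977-11-30 to 1979-05-21: 31 + 365 + 141 = 537 days (rest of 1977, 1978, to 1979-05-21 in 1979).
537 ÷ 7 = 76 full weeks with remainder 5, so 76 more Wednesdays after the first → 77.

77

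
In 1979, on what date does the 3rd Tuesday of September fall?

18 September 1979

September 1979 begins on a Saturday, so the first Tuesday is September 4 (3 days later).
The 3rd Tuesday is 2 weeks later: 4 + 14 = 18.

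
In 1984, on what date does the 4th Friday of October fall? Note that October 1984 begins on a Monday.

October 1984 begins on a Monday, so the first Friday is October 5 (4 days later).
The 4th Friday is 3 weeks later: 5 + 21 = 26.

October 26, 1984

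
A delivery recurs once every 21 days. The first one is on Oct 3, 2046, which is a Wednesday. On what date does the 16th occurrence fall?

The 16th occurrence is 15 intervals after the first: 15 × 21 = 315 days after Oct 3, 2046.
Oct has 31 days — 28 days to the end of Oct leaves 287.
Nov has 30 days (257 left).
Dec has 31 days (226 left).
Jan has 31 days (195 left).
Feb has 28 days (167 left).
Mar has 31 days (136 left).
Apr has 30 days (106 left).
May has 31 days (75 left).
Jun has 30 days (45 left).
Jul has 31 days (14 left).
14 days into Aug → Aug 14, 2047.

Aug 14, 2047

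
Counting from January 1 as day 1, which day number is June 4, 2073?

Days in months before June: 31 + 28 + 31 + 30 + 31 = 151.
Plus 4 days into June → day 155.

155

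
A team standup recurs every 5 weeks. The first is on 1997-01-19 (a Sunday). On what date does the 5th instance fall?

The 5th occurrence is 4 intervals after the first: 4 × 35 = 140 days after 1997-01-19.
January has 31 days — 12 days to the end of January leaves 128.
February has 28 days (100 left).
March has 31 days (69 left).
April has 30 days (39 left).
May has 31 days (8 left).
8 days into June → 1997-06-08.

1997-06-08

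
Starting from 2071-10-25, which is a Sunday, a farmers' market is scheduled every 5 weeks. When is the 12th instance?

The 12th occurrence is 11 intervals after the first: 11 × 35 = 385 days after 2071-10-25.
October has 31 days — 6 days to the end of October leaves 379.
November has 30 days (349 left).
December has 31 days (318 left).
January has 31 days (287 left).
February has 29 days (258 left).
March has 31 days (227 left).
April has 30 days (197 left).
May has 31 days (166 left).
June has 30 days (136 left).
July has 31 days (105 left).
August has 31 days (74 left).
September has 30 days (44 left).
October has 31 days (13 left).
13 days into November → 2072-11-13.

2072-11-13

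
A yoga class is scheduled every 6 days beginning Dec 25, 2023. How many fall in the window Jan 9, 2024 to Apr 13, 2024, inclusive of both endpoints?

Occurrences land 6·i days after Dec 25, 2023 for i = 0, 1, 2, …
Jan 9, 2024 is 15 days after the start; 15 ÷ 6 = 2 remainder 3; since the remainder is 3, round up to i = 3. First occurrence in the window: #4 on Jan 12, 2024 (3×6 = 18 days in).
Apr 13, 2024 is 110 days after the start; 110 ÷ 6 = 18 remainder 2. Last occurrence in the window: #19 on Apr 11, 2024.
Occurrences #4 through #19: 16 in total.

16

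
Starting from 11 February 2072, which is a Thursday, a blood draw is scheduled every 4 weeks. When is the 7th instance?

28 July 2072

The 7th occurrence is 6 intervals after the first: 6 × 28 = 168 days after 11 February 2072.
February has 29 days — 18 days to the end of February leaves 150.
March has 31 days (119 left).
April has 30 days (89 left).
May has 31 days (58 left).
June has 30 days (28 left).
28 days into July → 28 July 2072.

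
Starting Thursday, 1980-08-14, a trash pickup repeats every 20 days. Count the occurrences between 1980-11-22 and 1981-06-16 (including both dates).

11

Occurrences land 20·i days after 1980-08-14 for i = 0, 1, 2, …
1980-11-22 is 100 days after the start; 100 ÷ 20 = 5 remainder 0. First occurrence in the window: #6 on 1980-11-22 (5×20 = 100 days in).
1981-06-16 is 306 days after the start; 306 ÷ 20 = 15 remainder 6. Last occurrence in the window: #16 on 1981-06-10.
Occurrences #6 through #16: 11 in total.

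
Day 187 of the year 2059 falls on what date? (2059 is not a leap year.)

July 6, 2059

January has 31 days (187 − 31 = 156 remain).
February has 28 days (156 − 28 = 128 remain).
March has 31 days (128 − 31 = 97 remain).
April has 30 days (97 − 30 = 67 remain).
May has 31 days (67 − 31 = 36 remain).
June has 30 days (36 − 30 = 6 remain).
6 into July → July 6.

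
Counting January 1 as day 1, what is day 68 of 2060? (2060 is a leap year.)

2060-03-08

January has 31 days (68 − 31 = 37 remain).
February has 29 days (37 − 29 = 8 remain).
8 into March → March 8.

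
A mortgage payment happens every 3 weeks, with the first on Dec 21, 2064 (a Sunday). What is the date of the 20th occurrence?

The 20th occurrence is 19 intervals after the first: 19 × 21 = 399 days after Dec 21, 2064.
Dec has 31 days — 10 days to the end of Dec leaves 389.
Jan has 31 days (358 left).
Feb has 28 days (330 left).
Mar has 31 days (299 left).
Apr has 30 days (269 left).
May has 31 days (238 left).
Jun has 30 days (208 left).
Jul has 31 days (177 left).
Aug has 31 days (146 left).
Sep has 30 days (116 left).
Oct has 31 days (85 left).
Nov has 30 days (55 left).
Dec has 31 days (24 left).
24 days into Jan → Jan 24, 2066.

Jan 24, 2066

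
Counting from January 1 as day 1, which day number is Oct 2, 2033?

Days in months before Oct: 31 + 28 + 31 + 30 + 31 + 30 + 31 + 31 + 30 = 273.
Plus 2 days into Oct → day 275.

275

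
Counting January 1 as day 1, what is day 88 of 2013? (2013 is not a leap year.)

2013-03-29

January has 31 days (88 − 31 = 57 remain).
February has 28 days (57 − 28 = 29 remain).
29 into March → March 29.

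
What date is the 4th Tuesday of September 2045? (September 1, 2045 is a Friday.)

26 September 2045

September 2045 begins on a Friday, so the first Tuesday is September 5 (4 days later).
The 4th Tuesday is 3 weeks later: 5 + 21 = 26.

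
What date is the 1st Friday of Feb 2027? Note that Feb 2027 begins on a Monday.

Feb 2027 begins on a Monday, so the first Friday is Feb 5 (4 days later).

Feb 5, 2027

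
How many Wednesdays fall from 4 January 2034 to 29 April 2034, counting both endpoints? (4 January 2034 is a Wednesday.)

17

4 January 2034 is a Wednesday; the first Wednesday on or after it is 4 January 2034.
From 4 January 2034 to 29 April 2034: 27 + 28 + 31 + 29 = 115 days (rest of January, February, March, April).
115 ÷ 7 = 16 full weeks with remainder 3, so 16 more Wednesdays after the first → 17.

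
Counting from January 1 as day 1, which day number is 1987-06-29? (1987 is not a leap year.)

Days in months before June: 31 + 28 + 31 + 30 + 31 = 151.
Plus 29 days into June → day 180.

180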